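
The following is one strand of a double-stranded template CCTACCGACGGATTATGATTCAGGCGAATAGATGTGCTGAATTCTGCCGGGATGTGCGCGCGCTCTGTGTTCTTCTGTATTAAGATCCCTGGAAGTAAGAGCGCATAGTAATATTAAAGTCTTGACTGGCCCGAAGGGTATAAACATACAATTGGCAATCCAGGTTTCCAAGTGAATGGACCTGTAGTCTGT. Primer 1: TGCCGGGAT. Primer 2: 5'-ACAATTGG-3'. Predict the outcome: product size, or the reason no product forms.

No product — both primers anneal to the same strand and extend in the same direction.

Primer 1 (TGCCGGGAT) matches the top strand at positions 45–53 (3' end points downstream).
Primer 2 (ACAATTGG) also matches the top strand directly, at positions 148–155 — its reverse complement CCAATTGT is not present.
Both primers anneal to the bottom strand with 3' ends pointing the same way, so neither can prime synthesis back toward the other.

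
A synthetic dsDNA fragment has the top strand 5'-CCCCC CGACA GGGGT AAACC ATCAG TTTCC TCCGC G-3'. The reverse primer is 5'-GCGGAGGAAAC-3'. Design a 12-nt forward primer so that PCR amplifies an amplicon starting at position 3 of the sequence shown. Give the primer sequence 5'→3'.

5'-CCCCGACAGGGG-3'

The reverse primer's reverse complement GTTTCCTCCGC matches the template at positions 25–35; the product starts at position 3.
The forward primer is identical to the top strand over positions 3–14: CCCCGACAGGGG.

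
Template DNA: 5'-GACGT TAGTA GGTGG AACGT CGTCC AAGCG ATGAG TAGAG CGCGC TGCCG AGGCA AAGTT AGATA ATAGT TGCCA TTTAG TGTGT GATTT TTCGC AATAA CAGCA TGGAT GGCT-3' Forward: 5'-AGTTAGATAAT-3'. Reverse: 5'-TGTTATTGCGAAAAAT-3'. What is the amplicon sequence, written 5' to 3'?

The forward primer matches the template at positions 57–67.
Reverse complement of the reverse primer: ATTTTTCGCAATAACA. This occurs on the top strand at positions 87–102.
The product is the template from position 57 through 102 (46 bp).

5'-AGTTAGATAATAGTTGCCATTTAGTGTGTGATTTTTCGCAATAACA-3'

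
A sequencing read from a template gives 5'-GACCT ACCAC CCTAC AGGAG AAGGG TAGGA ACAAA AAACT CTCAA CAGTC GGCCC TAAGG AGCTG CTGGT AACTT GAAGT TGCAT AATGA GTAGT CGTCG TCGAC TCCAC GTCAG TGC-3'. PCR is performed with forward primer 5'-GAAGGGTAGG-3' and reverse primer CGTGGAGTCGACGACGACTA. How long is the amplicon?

92 bp

Scanning the template, GAAGGGTAGG occurs at positions 20–29; this primer anneals to the bottom strand there with its 3' end pointing downstream.
Reverse complement of the reverse primer: TAGTCGTCGTCGACTCCACG. This occurs on the top strand at positions 92–111.
The product runs from position 20 to position 111, so its length is 111 − 20 + 1 = 92 bp.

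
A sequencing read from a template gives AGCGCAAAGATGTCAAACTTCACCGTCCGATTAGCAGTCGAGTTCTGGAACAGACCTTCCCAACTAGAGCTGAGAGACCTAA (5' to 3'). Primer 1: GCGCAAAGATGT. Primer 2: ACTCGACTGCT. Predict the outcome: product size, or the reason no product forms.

Primer 1 (GCGCAAAGATGT) matches the top strand at positions 2–13; it acts as a forward primer.
Primer 2's reverse complement is AGCAGTCGAGT, matching the top strand at positions 33–43; it acts as a reverse primer.
The 3' ends face each other across positions 2–43, giving a 42 bp product.

Yes — a 42 bp product.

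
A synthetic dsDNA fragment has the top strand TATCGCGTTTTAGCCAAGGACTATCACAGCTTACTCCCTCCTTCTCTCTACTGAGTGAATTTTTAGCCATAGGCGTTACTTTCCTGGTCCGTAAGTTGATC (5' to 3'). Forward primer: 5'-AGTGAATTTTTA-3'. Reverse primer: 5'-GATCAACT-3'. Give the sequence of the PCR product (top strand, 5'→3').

5'-AGTGAATTTTTAGCCATAGGCGTTACTTTCCTGGTCCGTAAGTTGATC-3'

Forward primer AGTGAATTTTTA is found on the top strand at positions 54–65.
Taking the reverse complement of GATCAACT gives AGTTGATC, found at positions 94–101 on the template; the primer anneals here to the top strand with its 3' end pointing upstream.
The product is the template from position 54 through 101 (48 bp).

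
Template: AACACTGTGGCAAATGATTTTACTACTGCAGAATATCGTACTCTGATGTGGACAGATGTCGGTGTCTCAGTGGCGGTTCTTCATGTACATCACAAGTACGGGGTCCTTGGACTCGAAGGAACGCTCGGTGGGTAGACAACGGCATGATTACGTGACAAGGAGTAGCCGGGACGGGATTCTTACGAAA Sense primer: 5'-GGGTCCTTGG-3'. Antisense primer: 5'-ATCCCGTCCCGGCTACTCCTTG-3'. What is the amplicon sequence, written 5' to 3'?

The forward primer matches the template at positions 101–110.
Taking the reverse complement of ATCCCGTCCCGGCTACTCCTTG gives CAAGGAGTAGCCGGGACGGGAT, found at positions 156–177 on the template; the primer anneals here to the top strand with its 3' end pointing upstream.
The product is the template from position 101 through 177 (77 bp).

5'-GGGTCCTTGGACTCGAAGGAACGCTCGGTGGGTAGACAACGGCATGATTACGTGACAAGGAGTAGCCGGGACGGGAT-3'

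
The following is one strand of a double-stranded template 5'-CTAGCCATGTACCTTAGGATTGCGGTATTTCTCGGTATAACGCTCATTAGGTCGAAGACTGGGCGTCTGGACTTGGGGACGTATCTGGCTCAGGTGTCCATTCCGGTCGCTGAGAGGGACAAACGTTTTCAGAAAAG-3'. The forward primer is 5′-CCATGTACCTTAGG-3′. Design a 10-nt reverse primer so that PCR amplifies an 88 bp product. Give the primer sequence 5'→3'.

5'-TGAGCCAGAT-3'

The forward primer binds at positions 5–18, so an 88 bp product ends at position 5 + 88 − 1 = 92.
The reverse primer anneals to the top strand over positions 83–92, i.e. to ATCTGGCTCA.
Its sequence written 5'→3' is the reverse complement: TGAGCCAGAT.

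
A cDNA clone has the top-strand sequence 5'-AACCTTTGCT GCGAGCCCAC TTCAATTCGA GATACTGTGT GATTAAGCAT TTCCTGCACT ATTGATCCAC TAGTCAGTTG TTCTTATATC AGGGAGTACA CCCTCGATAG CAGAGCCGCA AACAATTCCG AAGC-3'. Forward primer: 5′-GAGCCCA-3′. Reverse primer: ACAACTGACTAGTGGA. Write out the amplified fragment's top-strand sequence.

5'-GAGCCCACTTCAATTCGAGATACTGTGTGATTAAGCATTTCCTGCACTATTGATCCACTAGTCAGTTGT-3'

Forward primer GAGCCCA is found on the top strand at positions 13–19.
Reverse complement of the reverse primer: TCCACTAGTCAGTTGT. This occurs on the top strand at positions 66–81.
The product is the template from position 13 through 81 (69 bp).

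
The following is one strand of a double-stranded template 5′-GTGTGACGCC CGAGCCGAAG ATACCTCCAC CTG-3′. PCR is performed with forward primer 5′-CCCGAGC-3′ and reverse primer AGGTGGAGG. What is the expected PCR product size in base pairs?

The forward primer matches the template at positions 9–15.
Reverse complement of the reverse primer: CCTCCACCT. This occurs on the top strand at positions 24–32.
Product length = (reverse-primer end) − (forward-primer start) + 1 = 32 − 9 + 1 = 24 bp.

24 bp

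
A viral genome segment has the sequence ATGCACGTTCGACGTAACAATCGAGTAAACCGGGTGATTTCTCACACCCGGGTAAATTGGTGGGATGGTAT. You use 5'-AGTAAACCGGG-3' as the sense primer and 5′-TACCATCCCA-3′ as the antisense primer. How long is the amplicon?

Forward primer AGTAAACCGGG is found on the top strand at positions 24–34.
The reverse primer's reverse complement is TGGGATGGTA, which matches the template at positions 61–70.
The product runs from position 24 to position 70, so its length is 70 − 24 + 1 = 47 bp.

47 bp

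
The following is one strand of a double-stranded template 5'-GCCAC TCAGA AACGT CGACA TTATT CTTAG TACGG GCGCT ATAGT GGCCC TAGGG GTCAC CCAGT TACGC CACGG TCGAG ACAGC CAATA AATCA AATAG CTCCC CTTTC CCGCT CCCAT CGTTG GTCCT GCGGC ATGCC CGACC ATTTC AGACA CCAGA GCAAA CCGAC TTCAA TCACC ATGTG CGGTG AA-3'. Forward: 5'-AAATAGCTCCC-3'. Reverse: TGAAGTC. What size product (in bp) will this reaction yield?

80 bp

The forward primer matches the template at positions 95–105.
Taking the reverse complement of TGAAGTC gives GACTTCA, found at positions 168–174 on the template; the primer anneals here to the top strand with its 3' end pointing upstream.
Product length = (reverse-primer end) − (forward-primer start) + 1 = 174 − 95 + 1 = 80 bp.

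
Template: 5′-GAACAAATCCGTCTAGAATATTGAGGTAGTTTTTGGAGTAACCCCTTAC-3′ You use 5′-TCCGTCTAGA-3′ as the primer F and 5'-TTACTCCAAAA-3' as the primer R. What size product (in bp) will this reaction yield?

34 bp

Scanning the template, TCCGTCTAGA occurs at positions 8–17; this primer anneals to the bottom strand there with its 3' end pointing downstream.
Reverse complement of the reverse primer: TTTTGGAGTAA. This occurs on the top strand at positions 31–41.
The product runs from position 8 to position 41, so its length is 41 − 8 + 1 = 34 bp.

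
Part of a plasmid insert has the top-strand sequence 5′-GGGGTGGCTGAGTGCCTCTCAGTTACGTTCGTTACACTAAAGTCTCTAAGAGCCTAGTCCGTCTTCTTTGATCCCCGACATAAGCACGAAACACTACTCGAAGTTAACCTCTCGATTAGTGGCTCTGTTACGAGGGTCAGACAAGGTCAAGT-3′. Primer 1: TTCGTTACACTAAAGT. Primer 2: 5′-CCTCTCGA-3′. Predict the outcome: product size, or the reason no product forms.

Primer 1 (TTCGTTACACTAAAGT) matches the top strand at positions 28–43 (3' end points downstream).
Primer 2 (CCTCTCGA) also matches the top strand directly, at positions 108–115 — its reverse complement TCGAGAGG is not present.
Both primers anneal to the bottom strand with 3' ends pointing the same way, so neither can prime synthesis back toward the other.

No product — both primers anneal to the same strand and extend in the same direction.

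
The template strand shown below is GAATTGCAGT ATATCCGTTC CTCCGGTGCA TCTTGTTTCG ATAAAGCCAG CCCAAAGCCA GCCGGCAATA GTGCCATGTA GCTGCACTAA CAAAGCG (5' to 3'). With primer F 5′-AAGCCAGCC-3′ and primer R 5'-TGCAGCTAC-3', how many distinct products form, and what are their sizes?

Two products: 43 bp, 32 bp

The forward primer AAGCCAGCC matches the top strand at positions 44–52, 55–63.
The reverse primer's reverse complement is GTAGCTGCA, matching at positions 78–86.
Each forward site pairs with the reverse site to give a product ending at position 86: sizes 43, 32 bp.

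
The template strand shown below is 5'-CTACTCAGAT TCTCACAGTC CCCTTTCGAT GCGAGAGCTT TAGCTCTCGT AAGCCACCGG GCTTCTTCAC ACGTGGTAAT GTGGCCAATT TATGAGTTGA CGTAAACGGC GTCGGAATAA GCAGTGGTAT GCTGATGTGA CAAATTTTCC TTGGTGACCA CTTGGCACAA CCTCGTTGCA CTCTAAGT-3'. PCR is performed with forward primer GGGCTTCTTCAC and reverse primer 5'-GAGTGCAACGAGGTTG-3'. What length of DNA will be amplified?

Scanning the template, GGGCTTCTTCAC occurs at positions 59–70; this primer anneals to the bottom strand there with its 3' end pointing downstream.
The reverse primer's reverse complement is CAACCTCGTTGCACTC, which matches the template at positions 168–183.
Amplicon spans positions 59–183: 125 bp.

125 bp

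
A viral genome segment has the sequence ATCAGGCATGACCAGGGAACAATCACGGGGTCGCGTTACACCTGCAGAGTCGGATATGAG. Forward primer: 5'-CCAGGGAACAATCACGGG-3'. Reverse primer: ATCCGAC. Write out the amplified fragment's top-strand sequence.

The forward primer matches the template at positions 12–29.
Reverse complement of the reverse primer: GTCGGAT. This occurs on the top strand at positions 49–55.
The product is the template from position 12 through 55 (44 bp).

5'-CCAGGGAACAATCACGGGGTCGCGTTACACCTGCAGAGTCGGAT-3'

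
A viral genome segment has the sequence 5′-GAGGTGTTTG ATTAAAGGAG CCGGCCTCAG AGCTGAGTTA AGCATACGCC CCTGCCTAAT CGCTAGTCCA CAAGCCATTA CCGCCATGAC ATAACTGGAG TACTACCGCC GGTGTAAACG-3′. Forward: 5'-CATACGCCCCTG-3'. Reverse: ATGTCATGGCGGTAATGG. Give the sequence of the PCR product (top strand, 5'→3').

5'-CATACGCCCCTGCCTAATCGCTAGTCCACAAGCCATTACCGCCATGACAT-3'

The forward primer matches the template at positions 43–54.
Reverse complement of the reverse primer: CCATTACCGCCATGACAT. This occurs on the top strand at positions 75–92.
The product is the template from position 43 through 92 (50 bp).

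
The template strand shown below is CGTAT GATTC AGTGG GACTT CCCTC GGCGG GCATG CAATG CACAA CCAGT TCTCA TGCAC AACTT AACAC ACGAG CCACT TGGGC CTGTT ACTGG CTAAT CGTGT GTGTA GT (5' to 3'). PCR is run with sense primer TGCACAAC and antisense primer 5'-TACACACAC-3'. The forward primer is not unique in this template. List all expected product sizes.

The forward primer TGCACAAC matches the top strand at positions 39–46, 56–63.
The reverse primer's reverse complement is GTGTGTGTA, matching at positions 102–110.
Each forward site pairs with the reverse site to give a product ending at position 110: sizes 72, 55 bp.

72 bp, 55 bp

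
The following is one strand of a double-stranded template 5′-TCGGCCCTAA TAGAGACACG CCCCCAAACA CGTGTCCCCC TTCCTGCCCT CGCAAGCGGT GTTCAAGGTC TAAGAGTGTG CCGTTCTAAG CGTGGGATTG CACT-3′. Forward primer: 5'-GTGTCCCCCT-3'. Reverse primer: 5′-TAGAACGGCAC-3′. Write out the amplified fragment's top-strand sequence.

Forward primer GTGTCCCCCT is found on the top strand at positions 32–41.
Reverse complement of the reverse primer: GTGCCGTTCTA. This occurs on the top strand at positions 78–88.
The product is the template from position 32 through 88 (57 bp).

5'-GTGTCCCCCTTCCTGCCCTCGCAAGCGGTGTTCAAGGTCTAAGAGTGTGCCGTTCTA-3'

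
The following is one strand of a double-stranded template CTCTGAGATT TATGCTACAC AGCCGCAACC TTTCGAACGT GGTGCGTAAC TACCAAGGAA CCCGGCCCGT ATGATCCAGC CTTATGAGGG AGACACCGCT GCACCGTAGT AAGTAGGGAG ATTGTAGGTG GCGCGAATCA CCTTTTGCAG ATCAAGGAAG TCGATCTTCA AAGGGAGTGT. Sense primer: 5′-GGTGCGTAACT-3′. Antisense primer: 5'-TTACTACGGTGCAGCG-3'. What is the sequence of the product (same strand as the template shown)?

The forward primer matches the template at positions 41–51.
Reverse complement of the reverse primer: CGCTGCACCGTAGTAA. This occurs on the top strand at positions 97–112.
The product is the template from position 41 through 112 (72 bp).

5'-GGTGCGTAACTACCAAGGAACCCGGCCCGTATGATCCAGCCTTATGAGGGAGACACCGCTGCACCGTAGTAA-3'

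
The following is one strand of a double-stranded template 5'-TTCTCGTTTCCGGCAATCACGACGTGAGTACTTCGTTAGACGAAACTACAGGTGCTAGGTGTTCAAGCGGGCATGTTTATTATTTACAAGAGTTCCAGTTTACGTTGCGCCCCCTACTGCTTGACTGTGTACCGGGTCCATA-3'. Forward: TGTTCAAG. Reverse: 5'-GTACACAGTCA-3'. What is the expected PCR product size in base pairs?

73 bp

Forward primer TGTTCAAG is found on the top strand at positions 60–67.
Taking the reverse complement of GTACACAGTCA gives TGACTGTGTAC, found at positions 122–132 on the template; the primer anneals here to the top strand with its 3' end pointing upstream.
The product runs from position 60 to position 132, so its length is 132 − 60 + 1 = 73 bp.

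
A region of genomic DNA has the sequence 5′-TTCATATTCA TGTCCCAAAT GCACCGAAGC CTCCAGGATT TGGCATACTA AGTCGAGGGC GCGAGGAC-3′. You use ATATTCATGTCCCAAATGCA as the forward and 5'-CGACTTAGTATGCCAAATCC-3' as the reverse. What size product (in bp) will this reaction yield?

The forward primer matches the template at positions 4–23.
Reverse complement of the reverse primer: GGATTTGGCATACTAAGTCG. This occurs on the top strand at positions 36–55.
The product runs from position 4 to position 55, so its length is 55 − 4 + 1 = 52 bp.

52 bp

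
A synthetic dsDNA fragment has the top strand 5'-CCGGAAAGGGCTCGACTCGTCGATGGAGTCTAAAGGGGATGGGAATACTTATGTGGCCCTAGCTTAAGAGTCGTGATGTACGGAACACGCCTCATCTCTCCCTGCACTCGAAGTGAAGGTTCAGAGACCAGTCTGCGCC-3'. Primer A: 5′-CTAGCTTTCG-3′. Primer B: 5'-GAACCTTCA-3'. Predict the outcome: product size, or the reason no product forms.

No product — primer A has no binding site in the template.

Primer A (CTAGCTTTCG) does not match the top strand, and its reverse complement CGAAAGCTAG does not match either.
With no annealing site for primer A, no amplification occurs.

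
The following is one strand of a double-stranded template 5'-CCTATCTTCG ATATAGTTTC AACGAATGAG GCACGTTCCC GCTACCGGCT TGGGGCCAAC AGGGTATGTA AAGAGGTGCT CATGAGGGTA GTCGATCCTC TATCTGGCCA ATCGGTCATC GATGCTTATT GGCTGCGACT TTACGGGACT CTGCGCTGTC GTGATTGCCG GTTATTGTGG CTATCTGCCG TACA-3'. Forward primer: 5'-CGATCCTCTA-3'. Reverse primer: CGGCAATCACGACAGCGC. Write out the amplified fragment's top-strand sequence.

The forward primer matches the template at positions 93–102.
The reverse primer's reverse complement is GCGCTGTCGTGATTGCCG, which matches the template at positions 153–170.
The product is the template from position 93 through 170 (78 bp).

5'-CGATCCTCTATCTGGCCAATCGGTCATCGATGCTTATTGGCTGCGACTTTACGGGACTCTGCGCTGTCGTGATTGCCG-3'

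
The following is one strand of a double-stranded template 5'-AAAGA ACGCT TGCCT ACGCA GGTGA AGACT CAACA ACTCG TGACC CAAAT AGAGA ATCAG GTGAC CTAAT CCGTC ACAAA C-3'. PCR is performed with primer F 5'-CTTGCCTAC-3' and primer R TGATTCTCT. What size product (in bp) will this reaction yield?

51 bp

Scanning the template, CTTGCCTAC occurs at positions 9–17; this primer anneals to the bottom strand there with its 3' end pointing downstream.
The reverse primer's reverse complement is AGAGAATCA, which matches the template at positions 51–59.
The product runs from position 9 to position 59, so its length is 59 − 9 + 1 = 51 bp.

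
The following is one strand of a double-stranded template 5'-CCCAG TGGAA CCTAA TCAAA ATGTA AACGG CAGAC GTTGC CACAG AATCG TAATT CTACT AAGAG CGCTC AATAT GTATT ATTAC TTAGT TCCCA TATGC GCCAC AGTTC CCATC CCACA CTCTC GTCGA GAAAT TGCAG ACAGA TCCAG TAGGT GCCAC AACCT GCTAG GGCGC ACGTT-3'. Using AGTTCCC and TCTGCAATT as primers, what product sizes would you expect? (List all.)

54 bp, 36 bp

The forward primer AGTTCCC matches the top strand at positions 88–94, 106–112.
The reverse primer's reverse complement is AATTGCAGA, matching at positions 133–141.
Each forward site pairs with the reverse site to give a product ending at position 141: sizes 54, 36 bp.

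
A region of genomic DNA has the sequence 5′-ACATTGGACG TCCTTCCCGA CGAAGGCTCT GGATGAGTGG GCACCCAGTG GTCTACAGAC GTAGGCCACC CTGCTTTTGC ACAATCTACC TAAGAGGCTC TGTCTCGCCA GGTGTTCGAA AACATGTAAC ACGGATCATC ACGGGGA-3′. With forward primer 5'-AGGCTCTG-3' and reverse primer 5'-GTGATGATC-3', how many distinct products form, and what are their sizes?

Two products: 119 bp, 48 bp

The forward primer AGGCTCTG matches the top strand at positions 24–31, 95–102.
The reverse primer's reverse complement is GATCATCAC, matching at positions 134–142.
Each forward site pairs with the reverse site to give a product ending at position 142: sizes 119, 48 bp.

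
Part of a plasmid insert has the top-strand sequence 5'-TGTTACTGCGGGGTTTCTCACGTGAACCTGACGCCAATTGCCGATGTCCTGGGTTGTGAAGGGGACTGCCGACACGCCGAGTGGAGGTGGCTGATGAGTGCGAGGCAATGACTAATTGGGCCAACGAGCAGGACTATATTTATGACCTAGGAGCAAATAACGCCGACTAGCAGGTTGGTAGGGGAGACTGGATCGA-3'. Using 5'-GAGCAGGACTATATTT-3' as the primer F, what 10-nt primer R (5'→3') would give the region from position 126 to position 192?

5'-TCCAGTCTCC-3'

The product's 3' end on the top strand is position 192.
The reverse primer anneals to the top strand over positions 183–192, i.e. to GGAGACTGGA.
Its sequence written 5'→3' is the reverse complement: TCCAGTCTCC.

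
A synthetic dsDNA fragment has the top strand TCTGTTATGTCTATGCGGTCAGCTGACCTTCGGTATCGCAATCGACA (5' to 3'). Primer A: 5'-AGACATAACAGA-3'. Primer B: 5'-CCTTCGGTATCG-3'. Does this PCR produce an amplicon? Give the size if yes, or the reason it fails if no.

Primer A (AGACATAACAGA) has reverse complement TCTGTTATGTCT, which matches the top strand at positions 1–12; primer A anneals to the top strand there with its 3' end pointing upstream toward position 1.
Primer B (CCTTCGGTATCG) matches the top strand directly at positions 27–38; it anneals to the bottom strand with its 3' end pointing downstream toward position 38.
The 3' ends diverge (primer A extends toward position 1, primer B toward position 47), so the primers never converge on a shared product.

No product — the primers' 3' ends point away from each other.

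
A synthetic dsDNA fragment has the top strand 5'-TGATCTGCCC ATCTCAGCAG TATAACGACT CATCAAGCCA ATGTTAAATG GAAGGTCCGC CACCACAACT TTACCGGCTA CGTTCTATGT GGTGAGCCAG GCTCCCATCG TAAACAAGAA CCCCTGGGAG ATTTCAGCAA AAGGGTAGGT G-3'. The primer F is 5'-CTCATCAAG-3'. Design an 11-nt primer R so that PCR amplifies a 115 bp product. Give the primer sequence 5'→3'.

The forward primer binds at positions 29–37, so a 115 bp product ends at position 29 + 115 − 1 = 143.
The reverse primer anneals to the top strand over positions 133–143, i.e. to TTCAGCAAAAG.
Its sequence written 5'→3' is the reverse complement: CTTTTGCTGAA.

5'-CTTTTGCTGAA-3'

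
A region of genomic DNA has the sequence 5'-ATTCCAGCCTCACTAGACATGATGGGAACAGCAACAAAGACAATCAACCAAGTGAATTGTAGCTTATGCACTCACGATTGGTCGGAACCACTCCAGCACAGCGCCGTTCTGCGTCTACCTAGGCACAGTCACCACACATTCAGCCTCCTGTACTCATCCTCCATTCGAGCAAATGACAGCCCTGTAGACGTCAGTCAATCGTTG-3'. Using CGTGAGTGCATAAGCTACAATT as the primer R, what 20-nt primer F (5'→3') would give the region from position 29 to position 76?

The reverse primer's reverse complement AATTGTAGCTTATGCACTCACG matches the template at positions 55–76; the product starts at position 29.
The forward primer is identical to the top strand over positions 29–48: CAGCAACAAAGACAATCAAC.

5'-CAGCAACAAAGACAATCAAC-3'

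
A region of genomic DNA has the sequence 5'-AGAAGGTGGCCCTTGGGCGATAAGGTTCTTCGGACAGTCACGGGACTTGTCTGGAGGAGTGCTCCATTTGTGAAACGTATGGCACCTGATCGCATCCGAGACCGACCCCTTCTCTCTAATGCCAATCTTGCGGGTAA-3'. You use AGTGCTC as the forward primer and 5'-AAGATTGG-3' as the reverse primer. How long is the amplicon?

72 bp

Scanning the template, AGTGCTC occurs at positions 58–64; this primer anneals to the bottom strand there with its 3' end pointing downstream.
Reverse complement of the reverse primer: CCAATCTT. This occurs on the top strand at positions 122–129.
The product runs from position 58 to position 129, so its length is 129 − 58 + 1 = 72 bp.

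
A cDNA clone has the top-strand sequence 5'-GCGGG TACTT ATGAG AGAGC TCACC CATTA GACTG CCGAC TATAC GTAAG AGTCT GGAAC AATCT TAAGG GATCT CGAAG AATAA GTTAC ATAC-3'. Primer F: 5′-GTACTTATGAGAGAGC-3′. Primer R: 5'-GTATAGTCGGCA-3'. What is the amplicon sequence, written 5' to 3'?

Scanning the template, GTACTTATGAGAGAGC occurs at positions 5–20; this primer anneals to the bottom strand there with its 3' end pointing downstream.
Taking the reverse complement of GTATAGTCGGCA gives TGCCGACTATAC, found at positions 34–45 on the template; the primer anneals here to the top strand with its 3' end pointing upstream.
The product is the template from position 5 through 45 (41 bp).

5'-GTACTTATGAGAGAGCTCACCCATTAGACTGCCGACTATAC-3'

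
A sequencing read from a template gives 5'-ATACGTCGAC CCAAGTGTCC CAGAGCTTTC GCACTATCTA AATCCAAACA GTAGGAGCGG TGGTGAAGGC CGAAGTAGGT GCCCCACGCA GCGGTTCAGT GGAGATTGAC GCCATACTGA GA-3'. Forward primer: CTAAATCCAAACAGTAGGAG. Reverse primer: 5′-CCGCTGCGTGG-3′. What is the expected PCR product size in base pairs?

Scanning the template, CTAAATCCAAACAGTAGGAG occurs at positions 38–57; this primer anneals to the bottom strand there with its 3' end pointing downstream.
Reverse complement of the reverse primer: CCACGCAGCGG. This occurs on the top strand at positions 84–94.
Amplicon spans positions 38–94: 57 bp.

57 bp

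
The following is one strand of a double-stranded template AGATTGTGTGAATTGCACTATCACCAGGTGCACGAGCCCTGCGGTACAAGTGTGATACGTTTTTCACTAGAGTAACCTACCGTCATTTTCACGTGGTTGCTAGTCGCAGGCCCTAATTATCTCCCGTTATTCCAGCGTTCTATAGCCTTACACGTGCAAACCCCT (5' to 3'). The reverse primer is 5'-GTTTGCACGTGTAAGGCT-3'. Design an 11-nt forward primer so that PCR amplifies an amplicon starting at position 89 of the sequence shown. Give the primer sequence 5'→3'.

5'-TCACGTGGTTG-3'

The reverse primer's reverse complement AGCCTTACACGTGCAAAC matches the template at positions 144–161; the product starts at position 89.
The forward primer is identical to the top strand over positions 89–99: TCACGTGGTTG.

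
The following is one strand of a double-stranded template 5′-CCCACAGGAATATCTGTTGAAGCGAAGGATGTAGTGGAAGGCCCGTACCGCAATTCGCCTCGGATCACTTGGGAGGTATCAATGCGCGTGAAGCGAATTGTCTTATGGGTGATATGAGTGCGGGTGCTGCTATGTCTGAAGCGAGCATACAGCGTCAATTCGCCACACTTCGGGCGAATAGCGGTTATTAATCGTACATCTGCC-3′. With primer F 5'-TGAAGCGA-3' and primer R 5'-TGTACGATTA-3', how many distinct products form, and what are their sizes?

The forward primer TGAAGCGA matches the top strand at positions 18–25, 89–96, 137–144.
The reverse primer's reverse complement is TAATCGTACA, matching at positions 189–198.
Each forward site pairs with the reverse site to give a product ending at position 198: sizes 181, 110, 62 bp.

Three products: 181 bp, 110 bp, 62 bp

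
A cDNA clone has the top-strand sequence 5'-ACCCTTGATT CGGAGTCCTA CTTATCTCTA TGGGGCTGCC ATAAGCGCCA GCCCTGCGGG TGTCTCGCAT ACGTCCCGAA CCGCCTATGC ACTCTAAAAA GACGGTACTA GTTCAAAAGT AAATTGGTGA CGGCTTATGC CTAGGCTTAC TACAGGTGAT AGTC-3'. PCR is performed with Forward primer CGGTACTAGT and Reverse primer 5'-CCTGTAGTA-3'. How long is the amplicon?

54 bp

The forward primer matches the template at positions 103–112.
The reverse primer's reverse complement is TACTACAGG, which matches the template at positions 148–156.
Amplicon spans positions 103–156: 54 bp.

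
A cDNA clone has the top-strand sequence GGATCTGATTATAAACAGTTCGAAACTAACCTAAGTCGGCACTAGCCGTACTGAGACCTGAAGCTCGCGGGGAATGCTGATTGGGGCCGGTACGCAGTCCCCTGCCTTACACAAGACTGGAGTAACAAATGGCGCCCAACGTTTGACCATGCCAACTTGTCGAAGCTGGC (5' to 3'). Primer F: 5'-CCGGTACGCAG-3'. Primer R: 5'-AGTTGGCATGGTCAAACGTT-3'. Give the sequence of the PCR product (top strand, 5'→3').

Forward primer CCGGTACGCAG is found on the top strand at positions 87–97.
The reverse primer's reverse complement is AACGTTTGACCATGCCAACT, which matches the template at positions 138–157.
The product is the template from position 87 through 157 (71 bp).

5'-CCGGTACGCAGTCCCCTGCCTTACACAAGACTGGAGTAACAAATGGCGCCCAACGTTTGACCATGCCAACT-3'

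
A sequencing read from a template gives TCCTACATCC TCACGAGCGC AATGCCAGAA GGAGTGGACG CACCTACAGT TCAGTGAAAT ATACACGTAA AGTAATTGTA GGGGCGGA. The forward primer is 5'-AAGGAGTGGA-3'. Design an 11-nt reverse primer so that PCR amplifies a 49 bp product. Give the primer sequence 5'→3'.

5'-AATTACTTTAC-3'

The forward primer binds at positions 29–38, so a 49 bp product ends at position 29 + 49 − 1 = 77.
The reverse primer anneals to the top strand over positions 67–77, i.e. to GTAAAGTAATT.
Its sequence written 5'→3' is the reverse complement: AATTACTTTAC.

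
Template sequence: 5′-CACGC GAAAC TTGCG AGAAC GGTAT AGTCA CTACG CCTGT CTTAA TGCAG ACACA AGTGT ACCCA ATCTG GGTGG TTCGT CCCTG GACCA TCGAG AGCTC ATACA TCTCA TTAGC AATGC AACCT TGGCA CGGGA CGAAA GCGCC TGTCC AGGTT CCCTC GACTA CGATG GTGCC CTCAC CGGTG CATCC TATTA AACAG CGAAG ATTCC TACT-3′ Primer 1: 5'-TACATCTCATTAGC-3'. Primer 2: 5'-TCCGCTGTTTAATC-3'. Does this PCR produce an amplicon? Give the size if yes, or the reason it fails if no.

Primer 2 (TCCGCTGTTTAATC) does not match the top strand, and its reverse complement GATTAAACAGCGGA does not match either.
With no annealing site for primer 2, no amplification occurs.

No product — primer 2 has no binding site in the template.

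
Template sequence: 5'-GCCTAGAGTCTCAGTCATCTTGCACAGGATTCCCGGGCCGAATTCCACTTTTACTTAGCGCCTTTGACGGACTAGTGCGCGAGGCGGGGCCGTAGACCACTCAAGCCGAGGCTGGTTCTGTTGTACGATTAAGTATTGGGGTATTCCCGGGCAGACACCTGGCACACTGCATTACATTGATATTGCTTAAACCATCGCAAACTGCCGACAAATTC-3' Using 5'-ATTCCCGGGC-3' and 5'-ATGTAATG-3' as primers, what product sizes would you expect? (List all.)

The forward primer ATTCCCGGGC matches the top strand at positions 29–38, 143–152.
The reverse primer's reverse complement is CATTACAT, matching at positions 170–177.
Each forward site pairs with the reverse site to give a product ending at position 177: sizes 149, 35 bp.

149 bp, 35 bp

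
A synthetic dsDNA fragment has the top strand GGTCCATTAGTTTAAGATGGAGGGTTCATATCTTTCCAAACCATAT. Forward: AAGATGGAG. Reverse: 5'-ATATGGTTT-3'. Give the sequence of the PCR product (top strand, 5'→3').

The forward primer matches the template at positions 14–22.
Taking the reverse complement of ATATGGTTT gives AAACCATAT, found at positions 38–46 on the template; the primer anneals here to the top strand with its 3' end pointing upstream.
The product is the template from position 14 through 46 (33 bp).

5'-AAGATGGAGGGTTCATATCTTTCCAAACCATAT-3'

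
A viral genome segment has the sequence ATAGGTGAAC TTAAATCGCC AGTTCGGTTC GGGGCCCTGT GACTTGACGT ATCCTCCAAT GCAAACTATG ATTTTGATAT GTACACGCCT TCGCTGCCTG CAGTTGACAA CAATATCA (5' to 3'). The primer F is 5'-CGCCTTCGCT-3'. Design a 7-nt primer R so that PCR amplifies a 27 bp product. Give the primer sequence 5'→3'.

The forward primer binds at positions 86–95, so a 27 bp product ends at position 86 + 27 − 1 = 112.
The reverse primer anneals to the top strand over positions 106–112, i.e. to GACAACA.
Its sequence written 5'→3' is the reverse complement: TGTTGTC.

5'-TGTTGTC-3'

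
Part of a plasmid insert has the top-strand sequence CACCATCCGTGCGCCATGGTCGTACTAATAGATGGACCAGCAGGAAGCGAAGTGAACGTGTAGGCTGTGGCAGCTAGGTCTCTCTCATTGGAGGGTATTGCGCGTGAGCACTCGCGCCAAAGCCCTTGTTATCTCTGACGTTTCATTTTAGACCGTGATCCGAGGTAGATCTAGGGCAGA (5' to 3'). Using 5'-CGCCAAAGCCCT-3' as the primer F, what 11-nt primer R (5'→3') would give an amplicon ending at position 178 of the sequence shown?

The forward primer binds at positions 115–126; the product's 3' end on the top strand is position 178.
The reverse primer anneals to the top strand over positions 168–178, i.e. to GATCTAGGGCA.
Its sequence written 5'→3' is the reverse complement: TGCCCTAGATC.

5'-TGCCCTAGATC-3'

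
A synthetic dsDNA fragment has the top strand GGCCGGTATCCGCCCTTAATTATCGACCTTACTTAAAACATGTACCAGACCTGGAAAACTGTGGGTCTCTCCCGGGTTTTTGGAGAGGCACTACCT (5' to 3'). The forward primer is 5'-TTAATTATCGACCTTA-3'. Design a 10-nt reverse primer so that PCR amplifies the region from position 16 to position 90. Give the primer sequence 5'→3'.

The product's 3' end on the top strand is position 90.
The reverse primer anneals to the top strand over positions 81–90, i.e. to TGGAGAGGCA.
Its sequence written 5'→3' is the reverse complement: TGCCTCTCCA.

5'-TGCCTCTCCA-3'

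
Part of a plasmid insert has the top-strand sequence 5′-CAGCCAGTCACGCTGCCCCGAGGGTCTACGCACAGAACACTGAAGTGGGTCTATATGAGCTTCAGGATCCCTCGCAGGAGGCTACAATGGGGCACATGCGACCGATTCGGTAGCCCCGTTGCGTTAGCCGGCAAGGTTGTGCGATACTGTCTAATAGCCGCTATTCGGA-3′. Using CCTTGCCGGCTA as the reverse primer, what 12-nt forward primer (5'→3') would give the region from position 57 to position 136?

The reverse primer's reverse complement TAGCCGGCAAGG matches the template at positions 125–136; the product starts at position 57.
The forward primer is identical to the top strand over positions 57–68: GAGCTTCAGGAT.

5'-GAGCTTCAGGAT-3'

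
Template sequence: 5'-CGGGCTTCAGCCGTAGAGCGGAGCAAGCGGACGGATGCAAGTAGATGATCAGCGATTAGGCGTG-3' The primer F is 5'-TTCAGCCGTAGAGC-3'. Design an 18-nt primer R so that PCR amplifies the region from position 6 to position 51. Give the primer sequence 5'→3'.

5'-TGATCATCTACTTGCATC-3'

The product's 3' end on the top strand is position 51.
The reverse primer anneals to the top strand over positions 34–51, i.e. to GATGCAAGTAGATGATCA.
Its sequence written 5'→3' is the reverse complement: TGATCATCTACTTGCATC.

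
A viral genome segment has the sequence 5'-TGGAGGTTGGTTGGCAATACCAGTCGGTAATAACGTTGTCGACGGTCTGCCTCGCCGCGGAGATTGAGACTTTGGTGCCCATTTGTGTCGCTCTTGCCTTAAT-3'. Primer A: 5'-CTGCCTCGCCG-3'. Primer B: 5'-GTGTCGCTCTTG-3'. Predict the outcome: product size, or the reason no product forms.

Primer A (CTGCCTCGCCG) matches the top strand at positions 47–57 (3' end points downstream).
Primer B (GTGTCGCTCTTG) also matches the top strand directly, at positions 85–96 — its reverse complement CAAGAGCGACAC is not present.
Both primers anneal to the bottom strand with 3' ends pointing the same way, so neither can prime synthesis back toward the other.

No product — both primers anneal to the same strand and extend in the same direction.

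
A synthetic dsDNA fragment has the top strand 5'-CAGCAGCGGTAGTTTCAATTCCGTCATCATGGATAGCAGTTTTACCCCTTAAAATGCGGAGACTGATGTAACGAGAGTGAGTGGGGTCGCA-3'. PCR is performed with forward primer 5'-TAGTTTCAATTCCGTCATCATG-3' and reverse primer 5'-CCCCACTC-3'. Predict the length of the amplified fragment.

Forward primer TAGTTTCAATTCCGTCATCATG is found on the top strand at positions 10–31.
The reverse primer's reverse complement is GAGTGGGG, which matches the template at positions 79–86.
Product length = (reverse-primer end) − (forward-primer start) + 1 = 86 − 10 + 1 = 77 bp.

77 bp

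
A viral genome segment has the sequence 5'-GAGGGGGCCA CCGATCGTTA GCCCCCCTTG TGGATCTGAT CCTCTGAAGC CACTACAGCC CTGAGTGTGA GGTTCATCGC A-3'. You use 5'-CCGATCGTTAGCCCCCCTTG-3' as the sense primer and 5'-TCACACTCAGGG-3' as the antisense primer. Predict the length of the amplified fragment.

Scanning the template, CCGATCGTTAGCCCCCCTTG occurs at positions 11–30; this primer anneals to the bottom strand there with its 3' end pointing downstream.
The reverse primer's reverse complement is CCCTGAGTGTGA, which matches the template at positions 59–70.
Amplicon spans positions 11–70: 60 bp.

60 bp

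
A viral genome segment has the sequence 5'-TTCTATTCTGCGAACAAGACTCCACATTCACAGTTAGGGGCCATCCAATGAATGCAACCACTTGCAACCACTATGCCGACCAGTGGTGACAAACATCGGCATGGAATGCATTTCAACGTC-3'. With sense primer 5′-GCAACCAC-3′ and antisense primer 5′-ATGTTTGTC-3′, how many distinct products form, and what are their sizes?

Two products: 43 bp, 33 bp

The forward primer GCAACCAC matches the top strand at positions 54–61, 64–71.
The reverse primer's reverse complement is GACAAACAT, matching at positions 88–96.
Each forward site pairs with the reverse site to give a product ending at position 96: sizes 43, 33 bp.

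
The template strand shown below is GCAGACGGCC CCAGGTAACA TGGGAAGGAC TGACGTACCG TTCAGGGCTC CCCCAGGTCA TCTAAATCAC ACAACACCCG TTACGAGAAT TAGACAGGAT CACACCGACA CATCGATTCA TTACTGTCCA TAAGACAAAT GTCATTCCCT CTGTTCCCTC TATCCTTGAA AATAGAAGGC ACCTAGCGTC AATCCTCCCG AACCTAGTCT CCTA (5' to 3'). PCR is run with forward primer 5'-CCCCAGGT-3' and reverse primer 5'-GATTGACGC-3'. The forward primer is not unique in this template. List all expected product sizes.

The forward primer CCCCAGGT matches the top strand at positions 9–16, 51–58.
The reverse primer's reverse complement is GCGTCAATC, matching at positions 186–194.
Each forward site pairs with the reverse site to give a product ending at position 194: sizes 186, 144 bp.

186 bp, 144 bp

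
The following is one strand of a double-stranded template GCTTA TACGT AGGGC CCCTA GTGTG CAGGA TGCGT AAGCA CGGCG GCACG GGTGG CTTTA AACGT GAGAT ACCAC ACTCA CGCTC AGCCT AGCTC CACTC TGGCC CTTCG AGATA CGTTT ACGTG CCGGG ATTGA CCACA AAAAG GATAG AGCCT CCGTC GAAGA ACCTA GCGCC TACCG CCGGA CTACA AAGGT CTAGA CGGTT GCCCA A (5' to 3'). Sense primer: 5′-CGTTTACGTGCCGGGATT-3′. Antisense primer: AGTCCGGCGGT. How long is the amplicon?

72 bp

Scanning the template, CGTTTACGTGCCGGGATT occurs at positions 116–133; this primer anneals to the bottom strand there with its 3' end pointing downstream.
Taking the reverse complement of AGTCCGGCGGT gives ACCGCCGGACT, found at positions 177–187 on the template; the primer anneals here to the top strand with its 3' end pointing upstream.
Amplicon spans positions 116–187: 72 bp.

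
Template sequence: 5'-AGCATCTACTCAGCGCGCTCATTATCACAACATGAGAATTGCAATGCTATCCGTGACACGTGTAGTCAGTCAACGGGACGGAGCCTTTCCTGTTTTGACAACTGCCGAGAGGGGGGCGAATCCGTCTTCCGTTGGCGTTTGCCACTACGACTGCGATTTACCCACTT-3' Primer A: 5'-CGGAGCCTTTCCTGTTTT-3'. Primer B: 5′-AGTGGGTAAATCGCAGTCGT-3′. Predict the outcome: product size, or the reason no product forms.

Yes — an 88 bp product.

Primer A (CGGAGCCTTTCCTGTTTT) matches the top strand at positions 79–96; it acts as a forward primer.
Primer B's reverse complement is ACGACTGCGATTTACCCACT, matching the top strand at positions 147–166; it acts as a reverse primer.
The 3' ends face each other across positions 79–166, giving an 88 bp product.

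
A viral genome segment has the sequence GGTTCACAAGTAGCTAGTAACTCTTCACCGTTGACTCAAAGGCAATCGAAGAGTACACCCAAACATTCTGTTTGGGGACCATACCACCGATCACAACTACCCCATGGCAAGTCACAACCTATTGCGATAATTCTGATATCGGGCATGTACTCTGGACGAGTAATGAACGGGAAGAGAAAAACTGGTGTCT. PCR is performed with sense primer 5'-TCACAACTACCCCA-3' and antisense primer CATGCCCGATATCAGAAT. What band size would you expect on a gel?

57 bp

Scanning the template, TCACAACTACCCCA occurs at positions 91–104; this primer anneals to the bottom strand there with its 3' end pointing downstream.
Taking the reverse complement of CATGCCCGATATCAGAAT gives ATTCTGATATCGGGCATG, found at positions 130–147 on the template; the primer anneals here to the top strand with its 3' end pointing upstream.
Product length = (reverse-primer end) − (forward-primer start) + 1 = 147 − 91 + 1 = 57 bp.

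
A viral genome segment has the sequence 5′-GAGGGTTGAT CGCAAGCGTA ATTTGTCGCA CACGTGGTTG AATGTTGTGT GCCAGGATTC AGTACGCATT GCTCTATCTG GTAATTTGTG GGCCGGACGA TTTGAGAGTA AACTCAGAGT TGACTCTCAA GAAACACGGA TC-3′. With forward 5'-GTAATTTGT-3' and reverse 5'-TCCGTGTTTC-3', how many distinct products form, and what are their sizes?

Two products: 123 bp, 60 bp

The forward primer GTAATTTGT matches the top strand at positions 18–26, 81–89.
The reverse primer's reverse complement is GAAACACGGA, matching at positions 131–140.
Each forward site pairs with the reverse site to give a product ending at position 140: sizes 123, 60 bp.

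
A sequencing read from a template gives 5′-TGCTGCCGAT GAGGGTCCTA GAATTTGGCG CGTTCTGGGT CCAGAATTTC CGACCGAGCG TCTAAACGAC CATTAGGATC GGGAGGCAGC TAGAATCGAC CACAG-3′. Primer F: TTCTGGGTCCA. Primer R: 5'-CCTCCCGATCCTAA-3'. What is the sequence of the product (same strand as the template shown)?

5'-TTCTGGGTCCAGAATTTCCGACCGAGCGTCTAAACGACCATTAGGATCGGGAGG-3'

The forward primer matches the template at positions 33–43.
Taking the reverse complement of CCTCCCGATCCTAA gives TTAGGATCGGGAGG, found at positions 73–86 on the template; the primer anneals here to the top strand with its 3' end pointing upstream.
The product is the template from position 33 through 86 (54 bp).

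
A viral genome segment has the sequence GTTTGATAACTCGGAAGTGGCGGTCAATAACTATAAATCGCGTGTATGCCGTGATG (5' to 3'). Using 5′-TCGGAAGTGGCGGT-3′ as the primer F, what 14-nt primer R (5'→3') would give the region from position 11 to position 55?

5'-ATCACGGCATACAC-3'

The product's 3' end on the top strand is position 55.
The reverse primer anneals to the top strand over positions 42–55, i.e. to GTGTATGCCGTGAT.
Its sequence written 5'→3' is the reverse complement: ATCACGGCATACAC.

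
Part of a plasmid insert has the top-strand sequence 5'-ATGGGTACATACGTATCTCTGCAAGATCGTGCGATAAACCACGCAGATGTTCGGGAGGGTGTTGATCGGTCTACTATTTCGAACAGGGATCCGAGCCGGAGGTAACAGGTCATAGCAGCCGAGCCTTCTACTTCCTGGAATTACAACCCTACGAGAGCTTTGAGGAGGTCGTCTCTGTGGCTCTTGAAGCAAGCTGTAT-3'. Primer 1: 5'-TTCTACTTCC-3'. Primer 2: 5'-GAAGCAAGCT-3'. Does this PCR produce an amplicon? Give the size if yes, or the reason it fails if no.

No product — both primers anneal to the same strand and extend in the same direction.

Primer 1 (TTCTACTTCC) matches the top strand at positions 126–135 (3' end points downstream).
Primer 2 (GAAGCAAGCT) also matches the top strand directly, at positions 186–195 — its reverse complement AGCTTGCTTC is not present.
Both primers anneal to the bottom strand with 3' ends pointing the same way, so neither can prime synthesis back toward the other.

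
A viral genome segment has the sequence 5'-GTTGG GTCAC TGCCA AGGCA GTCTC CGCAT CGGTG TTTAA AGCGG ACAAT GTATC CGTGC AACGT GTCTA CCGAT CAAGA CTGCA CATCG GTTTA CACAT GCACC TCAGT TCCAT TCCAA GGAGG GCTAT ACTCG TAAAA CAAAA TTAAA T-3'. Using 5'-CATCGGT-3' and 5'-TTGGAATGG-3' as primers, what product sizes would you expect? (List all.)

93 bp, 35 bp

The forward primer CATCGGT matches the top strand at positions 28–34, 86–92.
The reverse primer's reverse complement is CCATTCCAA, matching at positions 112–120.
Each forward site pairs with the reverse site to give a product ending at position 120: sizes 93, 35 bp.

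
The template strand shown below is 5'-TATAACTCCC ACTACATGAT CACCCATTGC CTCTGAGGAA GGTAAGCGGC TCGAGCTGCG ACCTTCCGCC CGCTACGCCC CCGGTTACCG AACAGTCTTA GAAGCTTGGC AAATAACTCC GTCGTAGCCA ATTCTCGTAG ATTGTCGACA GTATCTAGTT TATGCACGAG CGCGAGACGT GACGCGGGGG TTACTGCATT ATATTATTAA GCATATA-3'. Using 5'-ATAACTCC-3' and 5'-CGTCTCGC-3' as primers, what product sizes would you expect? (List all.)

The forward primer ATAACTCC matches the top strand at positions 2–9, 113–120.
The reverse primer's reverse complement is GCGAGACG, matching at positions 172–179.
Each forward site pairs with the reverse site to give a product ending at position 179: sizes 178, 67 bp.

178 bp, 67 bp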